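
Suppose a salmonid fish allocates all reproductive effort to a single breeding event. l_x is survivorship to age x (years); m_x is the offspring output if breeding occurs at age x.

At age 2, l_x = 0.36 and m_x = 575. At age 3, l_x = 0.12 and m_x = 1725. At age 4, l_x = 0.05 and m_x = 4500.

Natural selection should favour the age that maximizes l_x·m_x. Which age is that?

4

Expected offspring if breeding at age x = l_x × m_x:
  age 2: 0.36 × 575 = 207.000
  age 3: 0.12 × 1725 = 207.000
  age 4: 0.05 × 4500 = 225.000
Maximum at age 4 (225.000).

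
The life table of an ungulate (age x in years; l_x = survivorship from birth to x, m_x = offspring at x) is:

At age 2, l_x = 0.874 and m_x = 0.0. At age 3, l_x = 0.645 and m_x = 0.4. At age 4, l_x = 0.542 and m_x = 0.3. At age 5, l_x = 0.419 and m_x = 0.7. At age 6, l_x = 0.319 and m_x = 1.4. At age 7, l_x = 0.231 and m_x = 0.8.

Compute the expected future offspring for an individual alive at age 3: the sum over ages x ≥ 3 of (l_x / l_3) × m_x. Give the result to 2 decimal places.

2.09

l_3 = 0.645. Conditional survival from age 3 to x is l_x / l_3.
  x=3: (0.645/0.645) × 0.4 = 0.4000
  x=4: (0.542/0.645) × 0.3 = 0.2521
  x=5: (0.419/0.645) × 0.7 = 0.4547
  x=6: (0.319/0.645) × 1.4 = 0.6924
  x=7: (0.231/0.645) × 0.8 = 0.2865
Sum = 0.4000 + 0.2521 + 0.4547 + 0.6924 + 0.2865 = 2.0857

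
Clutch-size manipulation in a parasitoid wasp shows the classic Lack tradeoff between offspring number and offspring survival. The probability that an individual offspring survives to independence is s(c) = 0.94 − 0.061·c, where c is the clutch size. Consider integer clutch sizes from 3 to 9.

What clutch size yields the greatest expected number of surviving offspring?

Expected surviving offspring = c × s(c):
  c=3: 3 × 0.757 = 2.271
  c=4: 4 × 0.696 = 2.784
  c=5: 5 × 0.635 = 3.175
  c=6: 6 × 0.574 = 3.444
  c=7: 7 × 0.513 = 3.591
  c=8: 8 × 0.452 = 3.616
  c=9: 9 × 0.391 = 3.519
Maximum at c = 8 (3.616 surviving offspring).

8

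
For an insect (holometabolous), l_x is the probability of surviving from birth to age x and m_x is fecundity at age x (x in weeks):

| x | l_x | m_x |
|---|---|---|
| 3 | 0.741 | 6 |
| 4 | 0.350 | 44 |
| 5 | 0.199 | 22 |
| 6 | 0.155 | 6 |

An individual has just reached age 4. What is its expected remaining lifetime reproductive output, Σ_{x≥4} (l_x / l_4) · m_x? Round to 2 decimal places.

l_4 = 0.350. Conditional survival from age 4 to x is l_x / l_4.
  x=4: (0.350/0.350) × 44 = 44.0000
  x=5: (0.199/0.350) × 22 = 12.5086
  x=6: (0.155/0.350) × 6 = 2.6571
Sum = 44.0000 + 12.5086 + 2.6571 = 59.1657

59.17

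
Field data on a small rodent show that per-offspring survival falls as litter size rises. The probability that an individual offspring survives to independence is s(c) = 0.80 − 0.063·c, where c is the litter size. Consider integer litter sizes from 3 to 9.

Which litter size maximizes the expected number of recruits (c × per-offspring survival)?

6

Expected recruits = c × s(c):
  c=3: 3 × 0.611 = 1.833
  c=4: 4 × 0.548 = 2.192
  c=5: 5 × 0.485 = 2.425
  c=6: 6 × 0.422 = 2.532
  c=7: 7 × 0.359 = 2.513
  c=8: 8 × 0.296 = 2.368
  c=9: 9 × 0.233 = 2.097
Maximum at c = 6 (2.532 recruits).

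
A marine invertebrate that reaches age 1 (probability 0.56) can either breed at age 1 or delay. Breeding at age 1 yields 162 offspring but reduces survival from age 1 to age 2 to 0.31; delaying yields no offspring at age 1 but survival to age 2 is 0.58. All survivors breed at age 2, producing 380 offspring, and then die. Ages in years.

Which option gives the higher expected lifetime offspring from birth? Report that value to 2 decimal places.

156.69

breed at age 1: R₀ = 0.56 × (162 + 0.31 × 380) = 0.56 × 279.8000 = 156.6880
delay to age 2: R₀ = 0.56 × (0.58 × 380) = 0.56 × 220.4000 = 123.4240
Higher: breed at age 1 (156.6880).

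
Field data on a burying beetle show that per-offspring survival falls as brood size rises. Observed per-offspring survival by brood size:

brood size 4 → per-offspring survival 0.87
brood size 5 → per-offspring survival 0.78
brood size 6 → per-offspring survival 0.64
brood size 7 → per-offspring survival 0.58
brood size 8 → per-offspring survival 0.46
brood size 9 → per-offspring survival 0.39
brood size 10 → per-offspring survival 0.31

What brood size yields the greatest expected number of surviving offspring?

Expected surviving offspring = c × s(c):
  c=4: 4 × 0.87 = 3.480
  c=5: 5 × 0.78 = 3.900
  c=6: 6 × 0.64 = 3.840
  c=7: 7 × 0.58 = 4.060
  c=8: 8 × 0.46 = 3.680
  c=9: 9 × 0.39 = 3.510
  c=10: 10 × 0.31 = 3.100
Maximum at c = 7 (4.060 surviving offspring).

7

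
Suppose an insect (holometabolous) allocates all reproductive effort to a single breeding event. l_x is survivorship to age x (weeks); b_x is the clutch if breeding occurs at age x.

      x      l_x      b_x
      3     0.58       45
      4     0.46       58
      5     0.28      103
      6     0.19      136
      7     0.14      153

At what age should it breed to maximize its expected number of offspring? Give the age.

5

Expected offspring if breeding at age x = l_x × b_x:
  age 3: 0.58 × 45 = 26.100
  age 4: 0.46 × 58 = 26.680
  age 5: 0.28 × 103 = 28.840
  age 6: 0.19 × 136 = 25.840
  age 7: 0.14 × 153 = 21.420
Maximum at age 5 (28.840).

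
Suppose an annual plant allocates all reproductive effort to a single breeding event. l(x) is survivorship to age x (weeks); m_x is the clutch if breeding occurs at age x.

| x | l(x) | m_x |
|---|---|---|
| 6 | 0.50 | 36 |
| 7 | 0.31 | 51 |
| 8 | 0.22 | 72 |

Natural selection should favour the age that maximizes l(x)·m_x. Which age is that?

Expected offspring if breeding at age x = l(x) × m_x:
  age 6: 0.50 × 36 = 18.000
  age 7: 0.31 × 51 = 15.810
  age 8: 0.22 × 72 = 15.840
Maximum at age 6 (18.000).

6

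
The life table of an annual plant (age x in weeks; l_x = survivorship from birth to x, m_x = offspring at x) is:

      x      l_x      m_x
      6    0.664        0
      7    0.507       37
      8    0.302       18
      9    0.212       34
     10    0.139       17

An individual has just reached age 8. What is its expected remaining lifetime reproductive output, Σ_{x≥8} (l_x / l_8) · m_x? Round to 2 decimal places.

l_8 = 0.302. Conditional survival from age 8 to x is l_x / l_8.
  x=8: (0.302/0.302) × 18 = 18.0000
  x=9: (0.212/0.302) × 34 = 23.8675
  x=10: (0.139/0.302) × 17 = 7.8245
Sum = 18.0000 + 23.8675 + 7.8245 = 49.6921

49.69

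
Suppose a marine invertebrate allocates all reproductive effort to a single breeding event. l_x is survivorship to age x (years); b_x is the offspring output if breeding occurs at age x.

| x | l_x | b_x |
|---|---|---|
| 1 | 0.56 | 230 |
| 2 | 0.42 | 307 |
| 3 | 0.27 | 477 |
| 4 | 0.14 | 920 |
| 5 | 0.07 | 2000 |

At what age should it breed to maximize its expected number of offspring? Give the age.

Expected offspring if breeding at age x = l_x × b_x:
  age 1: 0.56 × 230 = 128.800
  age 2: 0.42 × 307 = 128.940
  age 3: 0.27 × 477 = 128.790
  age 4: 0.14 × 920 = 128.800
  age 5: 0.07 × 2000 = 140.000
Maximum at age 5 (140.000).

5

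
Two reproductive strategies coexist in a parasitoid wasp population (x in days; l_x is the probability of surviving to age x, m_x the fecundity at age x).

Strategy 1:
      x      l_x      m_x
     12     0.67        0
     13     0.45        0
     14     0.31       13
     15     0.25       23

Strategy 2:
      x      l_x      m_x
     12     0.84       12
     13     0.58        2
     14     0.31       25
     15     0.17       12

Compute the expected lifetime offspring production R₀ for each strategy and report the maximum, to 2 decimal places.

21.03

Strategy 1: R₀ = 0.67×0 + 0.45×0 + 0.31×13 + 0.25×23 = 9.7800
Strategy 2: R₀ = 0.84×12 + 0.58×2 + 0.31×25 + 0.17×12 = 21.0300
Highest R₀: strategy 2 with 21.0300.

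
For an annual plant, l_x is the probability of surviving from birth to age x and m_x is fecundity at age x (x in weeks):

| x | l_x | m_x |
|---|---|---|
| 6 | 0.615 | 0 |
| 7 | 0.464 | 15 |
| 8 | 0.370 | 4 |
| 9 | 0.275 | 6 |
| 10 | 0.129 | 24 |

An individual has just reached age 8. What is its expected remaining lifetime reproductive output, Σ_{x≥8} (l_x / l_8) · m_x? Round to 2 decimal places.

l_8 = 0.370. Conditional survival from age 8 to x is l_x / l_8.
  x=8: (0.370/0.370) × 4 = 4.0000
  x=9: (0.275/0.370) × 6 = 4.4595
  x=10: (0.129/0.370) × 24 = 8.3676
Sum = 4.0000 + 4.4595 + 8.3676 = 16.8270

16.83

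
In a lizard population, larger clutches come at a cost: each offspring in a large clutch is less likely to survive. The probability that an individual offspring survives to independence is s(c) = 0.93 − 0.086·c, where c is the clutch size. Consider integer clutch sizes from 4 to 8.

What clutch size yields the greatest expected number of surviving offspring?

Expected surviving offspring = c × s(c):
  c=4: 4 × 0.586 = 2.344
  c=5: 5 × 0.500 = 2.500
  c=6: 6 × 0.414 = 2.484
  c=7: 7 × 0.328 = 2.296
  c=8: 8 × 0.242 = 1.936
Maximum at c = 5 (2.500 surviving offspring).

5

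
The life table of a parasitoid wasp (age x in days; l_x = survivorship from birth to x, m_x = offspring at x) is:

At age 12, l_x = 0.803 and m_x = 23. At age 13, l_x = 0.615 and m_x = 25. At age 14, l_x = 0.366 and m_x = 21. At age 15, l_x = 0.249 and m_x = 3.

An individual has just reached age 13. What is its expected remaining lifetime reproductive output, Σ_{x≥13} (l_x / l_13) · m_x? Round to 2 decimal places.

l_13 = 0.615. Conditional survival from age 13 to x is l_x / l_13.
  x=13: (0.615/0.615) × 25 = 25.0000
  x=14: (0.366/0.615) × 21 = 12.4976
  x=15: (0.249/0.615) × 3 = 1.2146
Sum = 25.0000 + 12.4976 + 1.2146 = 38.7122

38.71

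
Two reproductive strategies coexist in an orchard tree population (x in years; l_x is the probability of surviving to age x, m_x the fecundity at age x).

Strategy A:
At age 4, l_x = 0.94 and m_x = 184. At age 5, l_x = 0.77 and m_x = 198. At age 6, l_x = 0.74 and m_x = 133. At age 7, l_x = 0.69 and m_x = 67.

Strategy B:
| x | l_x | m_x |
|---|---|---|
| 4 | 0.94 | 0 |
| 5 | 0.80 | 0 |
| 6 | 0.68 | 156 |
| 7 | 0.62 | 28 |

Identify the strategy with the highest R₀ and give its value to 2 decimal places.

Strategy A: R₀ = 0.94×184 + 0.77×198 + 0.74×133 + 0.69×67 = 470.0700
Strategy B: R₀ = 0.94×0 + 0.80×0 + 0.68×156 + 0.62×28 = 123.4400
Highest R₀: strategy A with 470.0700.

470.07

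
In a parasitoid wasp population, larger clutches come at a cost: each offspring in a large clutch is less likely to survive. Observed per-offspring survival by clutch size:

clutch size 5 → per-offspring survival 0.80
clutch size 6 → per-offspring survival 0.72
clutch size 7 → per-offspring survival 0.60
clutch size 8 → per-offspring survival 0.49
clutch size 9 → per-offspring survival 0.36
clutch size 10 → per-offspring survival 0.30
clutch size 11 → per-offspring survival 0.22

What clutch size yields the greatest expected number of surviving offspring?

Expected surviving offspring = c × s(c):
  c=5: 5 × 0.80 = 4.000
  c=6: 6 × 0.72 = 4.320
  c=7: 7 × 0.60 = 4.200
  c=8: 8 × 0.49 = 3.920
  c=9: 9 × 0.36 = 3.240
  c=10: 10 × 0.30 = 3.000
  c=11: 11 × 0.22 = 2.420
Maximum at c = 6 (4.320 surviving offspring).

6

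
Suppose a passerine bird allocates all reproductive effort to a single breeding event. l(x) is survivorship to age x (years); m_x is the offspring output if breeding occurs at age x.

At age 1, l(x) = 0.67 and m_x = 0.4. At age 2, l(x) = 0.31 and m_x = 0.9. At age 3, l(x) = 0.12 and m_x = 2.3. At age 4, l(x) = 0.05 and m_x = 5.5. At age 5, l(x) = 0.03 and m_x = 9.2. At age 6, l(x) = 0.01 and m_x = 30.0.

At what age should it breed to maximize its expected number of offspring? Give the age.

Expected offspring if breeding at age x = l(x) × m_x:
  age 1: 0.67 × 0.4 = 0.268
  age 2: 0.31 × 0.9 = 0.279
  age 3: 0.12 × 2.3 = 0.276
  age 4: 0.05 × 5.5 = 0.275
  age 5: 0.03 × 9.2 = 0.276
  age 6: 0.01 × 30.0 = 0.300
Maximum at age 6 (0.300).

6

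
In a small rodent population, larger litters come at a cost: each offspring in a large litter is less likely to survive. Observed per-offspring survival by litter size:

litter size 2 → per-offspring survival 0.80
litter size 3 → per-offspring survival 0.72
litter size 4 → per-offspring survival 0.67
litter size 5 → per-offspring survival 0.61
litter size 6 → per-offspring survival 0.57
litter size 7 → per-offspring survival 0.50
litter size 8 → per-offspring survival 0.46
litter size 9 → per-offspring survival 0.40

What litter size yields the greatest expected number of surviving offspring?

Expected surviving offspring = c × s(c):
  c=2: 2 × 0.80 = 1.600
  c=3: 3 × 0.72 = 2.160
  c=4: 4 × 0.67 = 2.680
  c=5: 5 × 0.61 = 3.050
  c=6: 6 × 0.57 = 3.420
  c=7: 7 × 0.50 = 3.500
  c=8: 8 × 0.46 = 3.680
  c=9: 9 × 0.40 = 3.600
Maximum at c = 8 (3.680 surviving offspring).

8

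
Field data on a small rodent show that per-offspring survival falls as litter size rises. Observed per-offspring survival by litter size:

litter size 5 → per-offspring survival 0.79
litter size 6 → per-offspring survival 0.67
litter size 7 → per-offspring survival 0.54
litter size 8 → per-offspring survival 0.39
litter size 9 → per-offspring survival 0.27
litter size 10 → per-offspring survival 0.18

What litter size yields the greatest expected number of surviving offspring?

Expected surviving offspring = c × s(c):
  c=5: 5 × 0.79 = 3.950
  c=6: 6 × 0.67 = 4.020
  c=7: 7 × 0.54 = 3.780
  c=8: 8 × 0.39 = 3.120
  c=9: 9 × 0.27 = 2.430
  c=10: 10 × 0.18 = 1.800
Maximum at c = 6 (4.020 surviving offspring).

6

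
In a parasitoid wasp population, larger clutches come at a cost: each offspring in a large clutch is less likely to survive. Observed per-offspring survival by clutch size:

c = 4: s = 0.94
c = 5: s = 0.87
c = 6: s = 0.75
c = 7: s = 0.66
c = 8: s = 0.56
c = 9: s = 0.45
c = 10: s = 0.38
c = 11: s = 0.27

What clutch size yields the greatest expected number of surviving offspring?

Expected surviving offspring = c × s(c):
  c=4: 4 × 0.94 = 3.760
  c=5: 5 × 0.87 = 4.350
  c=6: 6 × 0.75 = 4.500
  c=7: 7 × 0.66 = 4.620
  c=8: 8 × 0.56 = 4.480
  c=9: 9 × 0.45 = 4.050
  c=10: 10 × 0.38 = 3.800
  c=11: 11 × 0.27 = 2.970
Maximum at c = 7 (4.620 surviving offspring).

7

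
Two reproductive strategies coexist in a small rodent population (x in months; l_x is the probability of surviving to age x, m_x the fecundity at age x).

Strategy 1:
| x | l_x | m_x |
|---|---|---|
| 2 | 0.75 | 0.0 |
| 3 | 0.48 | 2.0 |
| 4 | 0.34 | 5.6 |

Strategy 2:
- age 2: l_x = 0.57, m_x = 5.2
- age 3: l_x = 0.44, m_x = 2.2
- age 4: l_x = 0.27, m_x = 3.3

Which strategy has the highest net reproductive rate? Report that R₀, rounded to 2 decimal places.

Strategy 1: R₀ = 0.75×0.0 + 0.48×2.0 + 0.34×5.6 = 2.8640
Strategy 2: R₀ = 0.57×5.2 + 0.44×2.2 + 0.27×3.3 = 4.8230
Highest R₀: strategy 2 with 4.8230.

4.82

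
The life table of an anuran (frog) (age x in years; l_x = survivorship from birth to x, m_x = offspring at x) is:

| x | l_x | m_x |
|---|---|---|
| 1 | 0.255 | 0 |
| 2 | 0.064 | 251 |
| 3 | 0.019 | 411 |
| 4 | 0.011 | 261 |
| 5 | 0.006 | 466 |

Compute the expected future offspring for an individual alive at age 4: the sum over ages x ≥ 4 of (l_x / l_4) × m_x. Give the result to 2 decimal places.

l_4 = 0.011. Conditional survival from age 4 to x is l_x / l_4.
  x=4: (0.011/0.011) × 261 = 261.0000
  x=5: (0.006/0.011) × 466 = 254.1818
Sum = 261.0000 + 254.1818 = 515.1818

515.18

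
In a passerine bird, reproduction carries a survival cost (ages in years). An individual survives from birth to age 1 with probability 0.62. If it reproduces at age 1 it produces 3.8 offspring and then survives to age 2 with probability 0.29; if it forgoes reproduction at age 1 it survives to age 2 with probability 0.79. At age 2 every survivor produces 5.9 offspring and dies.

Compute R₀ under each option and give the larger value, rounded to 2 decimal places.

3.42

breed at age 1: R₀ = 0.62 × (3.8 + 0.29 × 5.9) = 0.62 × 5.5110 = 3.4168
delay to age 2: R₀ = 0.62 × (0.79 × 5.9) = 0.62 × 4.6610 = 2.8898
Higher: breed at age 1 (3.4168).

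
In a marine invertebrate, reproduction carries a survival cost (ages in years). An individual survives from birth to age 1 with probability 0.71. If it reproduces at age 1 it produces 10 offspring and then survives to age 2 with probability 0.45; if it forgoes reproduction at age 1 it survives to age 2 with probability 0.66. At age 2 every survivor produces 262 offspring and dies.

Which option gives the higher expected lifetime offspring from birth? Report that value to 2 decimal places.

breed at age 1: R₀ = 0.71 × (10 + 0.45 × 262) = 0.71 × 127.9000 = 90.8090
delay to age 2: R₀ = 0.71 × (0.66 × 262) = 0.71 × 172.9200 = 122.7732
Higher: delay to age 2 (122.7732).

122.77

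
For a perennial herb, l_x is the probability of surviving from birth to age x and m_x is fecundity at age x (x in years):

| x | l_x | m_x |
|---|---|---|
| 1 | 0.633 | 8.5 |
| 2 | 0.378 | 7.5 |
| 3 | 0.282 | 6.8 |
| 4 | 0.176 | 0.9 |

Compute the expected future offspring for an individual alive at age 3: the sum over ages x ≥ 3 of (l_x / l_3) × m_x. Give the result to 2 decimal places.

7.36

l_3 = 0.282. Conditional survival from age 3 to x is l_x / l_3.
  x=3: (0.282/0.282) × 6.8 = 6.8000
  x=4: (0.176/0.282) × 0.9 = 0.5617
Sum = 6.8000 + 0.5617 = 7.3617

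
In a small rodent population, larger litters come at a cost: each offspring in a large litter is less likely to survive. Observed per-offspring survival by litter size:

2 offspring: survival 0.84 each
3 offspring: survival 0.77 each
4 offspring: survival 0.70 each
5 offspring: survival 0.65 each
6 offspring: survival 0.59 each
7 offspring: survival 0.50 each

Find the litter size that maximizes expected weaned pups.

Expected weaned pups = c × s(c):
  c=2: 2 × 0.84 = 1.680
  c=3: 3 × 0.77 = 2.310
  c=4: 4 × 0.70 = 2.800
  c=5: 5 × 0.65 = 3.250
  c=6: 6 × 0.59 = 3.540
  c=7: 7 × 0.50 = 3.500
Maximum at c = 6 (3.540 weaned pups).

6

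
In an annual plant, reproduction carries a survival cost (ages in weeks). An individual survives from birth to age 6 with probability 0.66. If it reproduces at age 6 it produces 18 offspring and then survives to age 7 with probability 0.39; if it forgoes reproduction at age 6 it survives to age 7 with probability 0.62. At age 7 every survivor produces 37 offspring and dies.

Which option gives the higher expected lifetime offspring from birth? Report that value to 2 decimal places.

breed at age 6: R₀ = 0.66 × (18 + 0.39 × 37) = 0.66 × 32.4300 = 21.4038
delay to age 7: R₀ = 0.66 × (0.62 × 37) = 0.66 × 22.9400 = 15.1404
Higher: breed at age 6 (21.4038).

21.40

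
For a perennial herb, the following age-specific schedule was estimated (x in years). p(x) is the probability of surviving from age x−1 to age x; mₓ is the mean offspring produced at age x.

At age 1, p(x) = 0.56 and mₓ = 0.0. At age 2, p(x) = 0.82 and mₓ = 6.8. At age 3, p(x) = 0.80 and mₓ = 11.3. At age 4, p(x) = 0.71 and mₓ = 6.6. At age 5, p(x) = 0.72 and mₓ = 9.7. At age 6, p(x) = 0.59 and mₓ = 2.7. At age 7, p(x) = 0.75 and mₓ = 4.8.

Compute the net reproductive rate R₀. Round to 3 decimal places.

11.515

Survivorship from birth: l_x = p_1·p_2·…·p_x.
  l_1 = 0.56000
  l_2 = 0.45920
  l_3 = 0.36736
  l_4 = 0.26083
  l_5 = 0.18779
  l_6 = 0.11080
  l_7 = 0.08310
R₀ = Σ l_x mₓ:
  age 1: 0.56000 × 0.0 = 0.0000
  age 2: 0.45920 × 6.8 = 3.1226
  age 3: 0.36736 × 11.3 = 4.1512
  age 4: 0.26083 × 6.6 = 1.7215
  age 5: 0.18779 × 9.7 = 1.8216
  age 6: 0.11080 × 2.7 = 0.2992
  age 7: 0.08310 × 4.8 = 0.3989
R₀ = 0.0000 + 3.1226 + 4.1512 + 1.7215 + 1.8216 + 0.2992 + 0.3989 = 11.5148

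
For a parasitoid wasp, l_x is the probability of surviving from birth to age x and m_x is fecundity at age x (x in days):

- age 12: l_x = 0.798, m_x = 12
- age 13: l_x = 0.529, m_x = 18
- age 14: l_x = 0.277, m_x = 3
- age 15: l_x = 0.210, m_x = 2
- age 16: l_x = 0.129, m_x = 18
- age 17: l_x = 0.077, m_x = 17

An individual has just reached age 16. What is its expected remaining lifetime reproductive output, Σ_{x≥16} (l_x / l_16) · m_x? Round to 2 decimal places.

28.15

l_16 = 0.129. Conditional survival from age 16 to x is l_x / l_16.
  x=16: (0.129/0.129) × 18 = 18.0000
  x=17: (0.077/0.129) × 17 = 10.1473
Sum = 18.0000 + 10.1473 = 28.1473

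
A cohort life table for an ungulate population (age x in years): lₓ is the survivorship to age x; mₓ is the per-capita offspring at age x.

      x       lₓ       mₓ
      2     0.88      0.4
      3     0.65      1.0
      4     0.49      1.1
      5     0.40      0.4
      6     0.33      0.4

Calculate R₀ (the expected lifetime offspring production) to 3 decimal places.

1.833

R₀ = Σ lₓ mₓ:
  age 2: 0.88 × 0.4 = 0.3520
  age 3: 0.65 × 1.0 = 0.6500
  age 4: 0.49 × 1.1 = 0.5390
  age 5: 0.40 × 0.4 = 0.1600
  age 6: 0.33 × 0.4 = 0.1320
R₀ = 0.3520 + 0.6500 + 0.5390 + 0.1600 + 0.1320 = 1.8330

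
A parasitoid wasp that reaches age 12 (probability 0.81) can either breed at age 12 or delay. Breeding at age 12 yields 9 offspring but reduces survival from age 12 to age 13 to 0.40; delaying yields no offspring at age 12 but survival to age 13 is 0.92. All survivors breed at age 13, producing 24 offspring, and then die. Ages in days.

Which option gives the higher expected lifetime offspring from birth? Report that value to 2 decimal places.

17.88

breed at age 12: R₀ = 0.81 × (9 + 0.40 × 24) = 0.81 × 18.6000 = 15.0660
delay to age 13: R₀ = 0.81 × (0.92 × 24) = 0.81 × 22.0800 = 17.8848
Higher: delay to age 13 (17.8848).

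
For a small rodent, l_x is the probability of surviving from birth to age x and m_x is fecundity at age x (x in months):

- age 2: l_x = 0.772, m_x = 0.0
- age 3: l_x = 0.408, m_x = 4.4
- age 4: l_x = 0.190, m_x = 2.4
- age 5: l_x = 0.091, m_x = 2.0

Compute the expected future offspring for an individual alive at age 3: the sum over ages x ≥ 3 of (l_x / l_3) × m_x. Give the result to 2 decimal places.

l_3 = 0.408. Conditional survival from age 3 to x is l_x / l_3.
  x=3: (0.408/0.408) × 4.4 = 4.4000
  x=4: (0.190/0.408) × 2.4 = 1.1176
  x=5: (0.091/0.408) × 2.0 = 0.4461
Sum = 4.4000 + 1.1176 + 0.4461 = 5.9637

5.96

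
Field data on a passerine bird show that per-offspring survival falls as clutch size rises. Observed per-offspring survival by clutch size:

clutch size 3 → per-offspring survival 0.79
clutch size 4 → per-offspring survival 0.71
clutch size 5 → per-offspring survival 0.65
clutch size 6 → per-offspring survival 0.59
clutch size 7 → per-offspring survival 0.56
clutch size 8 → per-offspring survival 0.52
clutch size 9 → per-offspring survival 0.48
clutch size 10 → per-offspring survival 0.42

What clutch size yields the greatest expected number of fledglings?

Expected fledglings = c × s(c):
  c=3: 3 × 0.79 = 2.370
  c=4: 4 × 0.71 = 2.840
  c=5: 5 × 0.65 = 3.250
  c=6: 6 × 0.59 = 3.540
  c=7: 7 × 0.56 = 3.920
  c=8: 8 × 0.52 = 4.160
  c=9: 9 × 0.48 = 4.320
  c=10: 10 × 0.42 = 4.200
Maximum at c = 9 (4.320 fledglings).

9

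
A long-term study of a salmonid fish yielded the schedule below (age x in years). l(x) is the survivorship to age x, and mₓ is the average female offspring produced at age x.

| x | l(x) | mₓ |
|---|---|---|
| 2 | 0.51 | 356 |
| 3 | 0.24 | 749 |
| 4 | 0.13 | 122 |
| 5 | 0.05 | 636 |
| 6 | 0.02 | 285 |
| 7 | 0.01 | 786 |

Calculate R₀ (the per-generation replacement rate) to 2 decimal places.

R₀ = Σ l(x) mₓ:
  age 2: 0.51 × 356 = 181.5600
  age 3: 0.24 × 749 = 179.7600
  age 4: 0.13 × 122 = 15.8600
  age 5: 0.05 × 636 = 31.8000
  age 6: 0.02 × 285 = 5.7000
  age 7: 0.01 × 786 = 7.8600
R₀ = 181.5600 + 179.7600 + 15.8600 + 31.8000 + 5.7000 + 7.8600 = 422.5400

422.54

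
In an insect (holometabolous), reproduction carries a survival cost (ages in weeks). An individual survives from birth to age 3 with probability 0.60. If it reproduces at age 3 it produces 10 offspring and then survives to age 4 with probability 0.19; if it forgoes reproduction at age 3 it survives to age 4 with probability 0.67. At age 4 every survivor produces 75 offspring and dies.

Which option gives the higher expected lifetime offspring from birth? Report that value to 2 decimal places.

30.15

breed at age 3: R₀ = 0.60 × (10 + 0.19 × 75) = 0.60 × 24.2500 = 14.5500
delay to age 4: R₀ = 0.60 × (0.67 × 75) = 0.60 × 50.2500 = 30.1500
Higher: delay to age 4 (30.1500).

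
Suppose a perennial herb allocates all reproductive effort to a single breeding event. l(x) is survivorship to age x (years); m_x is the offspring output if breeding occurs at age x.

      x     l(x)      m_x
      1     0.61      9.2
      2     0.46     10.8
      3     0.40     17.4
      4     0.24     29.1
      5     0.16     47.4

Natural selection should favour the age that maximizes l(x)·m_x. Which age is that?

5

Expected offspring if breeding at age x = l(x) × m_x:
  age 1: 0.61 × 9.2 = 5.612
  age 2: 0.46 × 10.8 = 4.968
  age 3: 0.40 × 17.4 = 6.960
  age 4: 0.24 × 29.1 = 6.984
  age 5: 0.16 × 47.4 = 7.584
Maximum at age 5 (7.584).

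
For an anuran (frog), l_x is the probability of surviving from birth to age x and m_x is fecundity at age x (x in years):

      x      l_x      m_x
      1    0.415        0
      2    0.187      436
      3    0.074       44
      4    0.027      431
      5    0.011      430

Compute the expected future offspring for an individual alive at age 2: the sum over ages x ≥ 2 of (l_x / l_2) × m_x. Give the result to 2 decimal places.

l_2 = 0.187. Conditional survival from age 2 to x is l_x / l_2.
  x=2: (0.187/0.187) × 436 = 436.0000
  x=3: (0.074/0.187) × 44 = 17.4118
  x=4: (0.027/0.187) × 431 = 62.2299
  x=5: (0.011/0.187) × 430 = 25.2941
Sum = 436.0000 + 17.4118 + 62.2299 + 25.2941 = 540.9358

540.94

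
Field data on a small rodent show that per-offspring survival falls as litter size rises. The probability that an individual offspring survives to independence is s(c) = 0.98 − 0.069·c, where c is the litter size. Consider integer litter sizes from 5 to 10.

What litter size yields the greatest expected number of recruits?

7

Expected recruits = c × s(c):
  c=5: 5 × 0.635 = 3.175
  c=6: 6 × 0.566 = 3.396
  c=7: 7 × 0.497 = 3.479
  c=8: 8 × 0.428 = 3.424
  c=9: 9 × 0.359 = 3.231
  c=10: 10 × 0.290 = 2.900
Maximum at c = 7 (3.479 recruits).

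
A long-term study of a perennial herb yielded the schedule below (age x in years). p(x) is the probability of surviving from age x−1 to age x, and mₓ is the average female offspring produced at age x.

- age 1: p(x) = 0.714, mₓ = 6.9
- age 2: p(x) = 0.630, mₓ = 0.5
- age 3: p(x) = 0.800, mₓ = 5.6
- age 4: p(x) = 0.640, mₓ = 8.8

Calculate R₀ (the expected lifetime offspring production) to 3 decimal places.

9.193

Survivorship from birth: l_x = p_1·p_2·…·p_x.
  l_1 = 0.71400
  l_2 = 0.44982
  l_3 = 0.35986
  l_4 = 0.23031
R₀ = Σ l_x mₓ:
  age 1: 0.71400 × 6.9 = 4.9266
  age 2: 0.44982 × 0.5 = 0.2249
  age 3: 0.35986 × 5.6 = 2.0152
  age 4: 0.23031 × 8.8 = 2.0267
R₀ = 4.9266 + 0.2249 + 2.0152 + 2.0267 = 9.1935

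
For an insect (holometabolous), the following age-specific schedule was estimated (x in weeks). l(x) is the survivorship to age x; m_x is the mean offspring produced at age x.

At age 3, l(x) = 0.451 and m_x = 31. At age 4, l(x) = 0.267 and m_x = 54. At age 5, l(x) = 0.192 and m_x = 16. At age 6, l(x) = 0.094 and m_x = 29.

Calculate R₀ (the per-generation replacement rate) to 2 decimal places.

R₀ = Σ l(x) m_x:
  age 3: 0.451 × 31 = 13.9810
  age 4: 0.267 × 54 = 14.4180
  age 5: 0.192 × 16 = 3.0720
  age 6: 0.094 × 29 = 2.7260
R₀ = 13.9810 + 14.4180 + 3.0720 + 2.7260 = 34.1970

34.20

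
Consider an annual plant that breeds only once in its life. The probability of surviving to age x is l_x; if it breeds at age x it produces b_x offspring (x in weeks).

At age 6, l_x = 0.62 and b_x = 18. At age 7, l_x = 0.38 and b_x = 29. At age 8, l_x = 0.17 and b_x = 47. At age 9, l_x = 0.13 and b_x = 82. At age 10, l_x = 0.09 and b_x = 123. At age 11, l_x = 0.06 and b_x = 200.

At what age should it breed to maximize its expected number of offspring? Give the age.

11

Expected offspring if breeding at age x = l_x × b_x:
  age 6: 0.62 × 18 = 11.160
  age 7: 0.38 × 29 = 11.020
  age 8: 0.17 × 47 = 7.990
  age 9: 0.13 × 82 = 10.660
  age 10: 0.09 × 123 = 11.070
  age 11: 0.06 × 200 = 12.000
Maximum at age 11 (12.000).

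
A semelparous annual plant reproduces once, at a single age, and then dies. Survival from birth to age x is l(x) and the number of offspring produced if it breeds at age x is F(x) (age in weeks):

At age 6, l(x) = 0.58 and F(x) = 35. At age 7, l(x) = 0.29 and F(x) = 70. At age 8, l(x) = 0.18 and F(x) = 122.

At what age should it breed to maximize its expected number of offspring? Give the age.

Expected offspring if breeding at age x = l(x) × F(x):
  age 6: 0.58 × 35 = 20.300
  age 7: 0.29 × 70 = 20.300
  age 8: 0.18 × 122 = 21.960
Maximum at age 8 (21.960).

8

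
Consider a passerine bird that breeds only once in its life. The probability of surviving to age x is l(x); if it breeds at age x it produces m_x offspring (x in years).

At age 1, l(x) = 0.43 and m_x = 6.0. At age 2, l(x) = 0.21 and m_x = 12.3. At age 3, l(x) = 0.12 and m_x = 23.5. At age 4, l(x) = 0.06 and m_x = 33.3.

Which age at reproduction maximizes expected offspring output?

3

Expected offspring if breeding at age x = l(x) × m_x:
  age 1: 0.43 × 6.0 = 2.580
  age 2: 0.21 × 12.3 = 2.583
  age 3: 0.12 × 23.5 = 2.820
  age 4: 0.06 × 33.3 = 1.998
Maximum at age 3 (2.820).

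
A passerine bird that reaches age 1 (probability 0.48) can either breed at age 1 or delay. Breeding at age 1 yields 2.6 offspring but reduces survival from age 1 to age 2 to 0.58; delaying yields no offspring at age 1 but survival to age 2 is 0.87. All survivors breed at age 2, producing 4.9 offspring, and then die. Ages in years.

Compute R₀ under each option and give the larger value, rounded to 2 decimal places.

breed at age 1: R₀ = 0.48 × (2.6 + 0.58 × 4.9) = 0.48 × 5.4420 = 2.6122
delay to age 2: R₀ = 0.48 × (0.87 × 4.9) = 0.48 × 4.2630 = 2.0462
Higher: breed at age 1 (2.6122).

2.61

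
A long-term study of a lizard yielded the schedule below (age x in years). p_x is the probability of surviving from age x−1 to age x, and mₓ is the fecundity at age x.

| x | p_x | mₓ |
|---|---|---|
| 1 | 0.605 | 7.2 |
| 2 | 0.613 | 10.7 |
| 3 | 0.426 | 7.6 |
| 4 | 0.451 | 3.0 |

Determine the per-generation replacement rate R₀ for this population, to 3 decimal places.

Survivorship from birth: l_x = p_1·p_2·…·p_x.
  l_1 = 0.60500
  l_2 = 0.37087
  l_3 = 0.15799
  l_4 = 0.07125
R₀ = Σ l_x mₓ:
  age 1: 0.60500 × 7.2 = 4.3560
  age 2: 0.37087 × 10.7 = 3.9683
  age 3: 0.15799 × 7.6 = 1.2007
  age 4: 0.07125 × 3.0 = 0.2137
R₀ = 4.3560 + 3.9683 + 1.2007 + 0.2137 = 9.7388

9.739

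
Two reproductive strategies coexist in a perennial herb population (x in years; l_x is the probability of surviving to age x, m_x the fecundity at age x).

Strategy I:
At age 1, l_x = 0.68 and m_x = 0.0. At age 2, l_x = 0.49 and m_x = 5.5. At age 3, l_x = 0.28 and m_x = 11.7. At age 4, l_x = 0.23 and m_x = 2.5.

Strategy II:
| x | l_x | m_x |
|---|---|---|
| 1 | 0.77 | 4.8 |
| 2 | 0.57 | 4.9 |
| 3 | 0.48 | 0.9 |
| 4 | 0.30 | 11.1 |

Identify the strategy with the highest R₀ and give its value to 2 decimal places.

10.25

Strategy I: R₀ = 0.68×0.0 + 0.49×5.5 + 0.28×11.7 + 0.23×2.5 = 6.5460
Strategy II: R₀ = 0.77×4.8 + 0.57×4.9 + 0.48×0.9 + 0.30×11.1 = 10.2510
Highest R₀: strategy II with 10.2510.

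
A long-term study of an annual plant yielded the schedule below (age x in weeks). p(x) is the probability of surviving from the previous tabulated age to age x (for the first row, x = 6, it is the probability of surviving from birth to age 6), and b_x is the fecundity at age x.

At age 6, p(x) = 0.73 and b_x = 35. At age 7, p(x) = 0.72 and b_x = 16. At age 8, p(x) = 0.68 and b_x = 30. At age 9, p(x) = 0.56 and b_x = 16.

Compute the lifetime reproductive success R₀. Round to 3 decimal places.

47.884

Survivorship from birth: l_x = p_6·p_7·…·p_x.
  l_6 = 0.73000
  l_7 = 0.52560
  l_8 = 0.35741
  l_9 = 0.20015
R₀ = Σ l_x b_x:
  age 6: 0.73000 × 35 = 25.5500
  age 7: 0.52560 × 16 = 8.4096
  age 8: 0.35741 × 30 = 10.7223
  age 9: 0.20015 × 16 = 3.2024
R₀ = 25.5500 + 8.4096 + 10.7223 + 3.2024 = 47.8843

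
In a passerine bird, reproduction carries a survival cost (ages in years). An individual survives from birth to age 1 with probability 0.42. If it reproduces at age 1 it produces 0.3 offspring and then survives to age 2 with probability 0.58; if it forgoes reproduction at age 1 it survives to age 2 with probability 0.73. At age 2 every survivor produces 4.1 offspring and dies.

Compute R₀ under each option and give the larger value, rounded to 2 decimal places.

1.26

breed at age 1: R₀ = 0.42 × (0.3 + 0.58 × 4.1) = 0.42 × 2.6780 = 1.1248
delay to age 2: R₀ = 0.42 × (0.73 × 4.1) = 0.42 × 2.9930 = 1.2571
Higher: delay to age 2 (1.2571).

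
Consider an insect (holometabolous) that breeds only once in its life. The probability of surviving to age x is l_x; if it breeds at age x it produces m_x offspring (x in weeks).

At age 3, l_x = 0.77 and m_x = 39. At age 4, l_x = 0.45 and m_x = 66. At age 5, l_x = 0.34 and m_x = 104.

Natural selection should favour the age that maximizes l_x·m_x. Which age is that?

Expected offspring if breeding at age x = l_x × m_x:
  age 3: 0.77 × 39 = 30.030
  age 4: 0.45 × 66 = 29.700
  age 5: 0.34 × 104 = 35.360
Maximum at age 5 (35.360).

5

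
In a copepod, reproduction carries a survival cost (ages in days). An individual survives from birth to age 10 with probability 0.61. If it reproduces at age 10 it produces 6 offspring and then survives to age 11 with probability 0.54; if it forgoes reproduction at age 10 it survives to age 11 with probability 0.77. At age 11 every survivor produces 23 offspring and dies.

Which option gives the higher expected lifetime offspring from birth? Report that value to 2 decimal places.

breed at age 10: R₀ = 0.61 × (6 + 0.54 × 23) = 0.61 × 18.4200 = 11.2362
delay to age 11: R₀ = 0.61 × (0.77 × 23) = 0.61 × 17.7100 = 10.8031
Higher: breed at age 10 (11.2362).

11.24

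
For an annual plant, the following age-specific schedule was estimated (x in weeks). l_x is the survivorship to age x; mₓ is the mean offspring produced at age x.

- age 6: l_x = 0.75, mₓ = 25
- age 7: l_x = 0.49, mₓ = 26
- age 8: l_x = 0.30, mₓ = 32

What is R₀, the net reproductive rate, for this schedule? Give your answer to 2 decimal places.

R₀ = Σ l_x mₓ:
  age 6: 0.75 × 25 = 18.7500
  age 7: 0.49 × 26 = 12.7400
  age 8: 0.30 × 32 = 9.6000
R₀ = 18.7500 + 12.7400 + 9.6000 = 41.0900

41.09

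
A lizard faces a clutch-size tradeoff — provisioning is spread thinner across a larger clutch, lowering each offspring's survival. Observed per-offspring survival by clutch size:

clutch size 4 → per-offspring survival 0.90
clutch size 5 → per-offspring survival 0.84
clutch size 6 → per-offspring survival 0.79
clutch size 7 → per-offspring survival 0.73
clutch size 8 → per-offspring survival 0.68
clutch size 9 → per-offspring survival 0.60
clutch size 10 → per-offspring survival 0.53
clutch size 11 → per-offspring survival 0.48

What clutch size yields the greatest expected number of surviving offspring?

Expected surviving offspring = c × s(c):
  c=4: 4 × 0.90 = 3.600
  c=5: 5 × 0.84 = 4.200
  c=6: 6 × 0.79 = 4.740
  c=7: 7 × 0.73 = 5.110
  c=8: 8 × 0.68 = 5.440
  c=9: 9 × 0.60 = 5.400
  c=10: 10 × 0.53 = 5.300
  c=11: 11 × 0.48 = 5.280
Maximum at c = 8 (5.440 surviving offspring).

8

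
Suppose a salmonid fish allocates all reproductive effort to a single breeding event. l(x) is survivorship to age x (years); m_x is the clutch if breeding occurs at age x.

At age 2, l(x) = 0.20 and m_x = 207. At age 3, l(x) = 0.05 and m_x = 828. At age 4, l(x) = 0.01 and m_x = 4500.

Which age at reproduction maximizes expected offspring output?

4

Expected offspring if breeding at age x = l(x) × m_x:
  age 2: 0.20 × 207 = 41.400
  age 3: 0.05 × 828 = 41.400
  age 4: 0.01 × 4500 = 45.000
Maximum at age 4 (45.000).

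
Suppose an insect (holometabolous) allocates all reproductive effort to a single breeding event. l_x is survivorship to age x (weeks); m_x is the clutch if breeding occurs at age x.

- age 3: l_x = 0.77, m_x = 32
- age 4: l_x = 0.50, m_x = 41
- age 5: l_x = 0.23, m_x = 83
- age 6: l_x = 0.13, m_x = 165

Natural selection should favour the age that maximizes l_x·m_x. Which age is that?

Expected offspring if breeding at age x = l_x × m_x:
  age 3: 0.77 × 32 = 24.640
  age 4: 0.50 × 41 = 20.500
  age 5: 0.23 × 83 = 19.090
  age 6: 0.13 × 165 = 21.450
Maximum at age 3 (24.640).

3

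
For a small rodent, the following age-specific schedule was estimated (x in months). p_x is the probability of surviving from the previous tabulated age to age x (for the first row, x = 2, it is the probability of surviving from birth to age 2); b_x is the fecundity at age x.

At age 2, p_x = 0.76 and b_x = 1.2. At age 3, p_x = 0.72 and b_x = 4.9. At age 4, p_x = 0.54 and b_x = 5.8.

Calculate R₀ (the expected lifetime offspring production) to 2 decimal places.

Survivorship from birth: l_x = p_2·p_3·…·p_x.
  l_2 = 0.76000
  l_3 = 0.54720
  l_4 = 0.29549
R₀ = Σ l_x b_x:
  age 2: 0.76000 × 1.2 = 0.9120
  age 3: 0.54720 × 4.9 = 2.6813
  age 4: 0.29549 × 5.8 = 1.7138
R₀ = 0.9120 + 2.6813 + 1.7138 = 5.3071

5.31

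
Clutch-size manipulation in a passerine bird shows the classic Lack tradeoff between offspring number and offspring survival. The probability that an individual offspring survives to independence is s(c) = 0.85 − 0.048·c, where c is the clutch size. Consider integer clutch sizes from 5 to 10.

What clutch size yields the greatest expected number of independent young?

9

Expected independent young = c × s(c):
  c=5: 5 × 0.610 = 3.050
  c=6: 6 × 0.562 = 3.372
  c=7: 7 × 0.514 = 3.598
  c=8: 8 × 0.466 = 3.728
  c=9: 9 × 0.418 = 3.762
  c=10: 10 × 0.370 = 3.700
Maximum at c = 9 (3.762 independent young).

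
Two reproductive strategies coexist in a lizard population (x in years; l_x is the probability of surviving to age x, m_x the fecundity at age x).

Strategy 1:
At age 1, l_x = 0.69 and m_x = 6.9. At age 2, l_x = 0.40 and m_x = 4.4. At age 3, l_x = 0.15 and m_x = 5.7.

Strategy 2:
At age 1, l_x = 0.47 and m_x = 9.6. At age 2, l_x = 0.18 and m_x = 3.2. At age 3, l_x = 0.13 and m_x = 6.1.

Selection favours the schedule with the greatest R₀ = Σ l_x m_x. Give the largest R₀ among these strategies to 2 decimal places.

Strategy 1: R₀ = 0.69×6.9 + 0.40×4.4 + 0.15×5.7 = 7.3760
Strategy 2: R₀ = 0.47×9.6 + 0.18×3.2 + 0.13×6.1 = 5.8810
Highest R₀: strategy 1 with 7.3760.

7.38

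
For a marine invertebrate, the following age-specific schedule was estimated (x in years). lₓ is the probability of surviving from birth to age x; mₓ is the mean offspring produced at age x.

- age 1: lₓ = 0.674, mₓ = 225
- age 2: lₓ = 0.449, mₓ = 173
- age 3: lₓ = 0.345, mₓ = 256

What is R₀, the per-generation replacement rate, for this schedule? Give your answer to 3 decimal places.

R₀ = Σ lₓ mₓ:
  age 1: 0.674 × 225 = 151.6500
  age 2: 0.449 × 173 = 77.6770
  age 3: 0.345 × 256 = 88.3200
R₀ = 151.6500 + 77.6770 + 88.3200 = 317.6470

317.647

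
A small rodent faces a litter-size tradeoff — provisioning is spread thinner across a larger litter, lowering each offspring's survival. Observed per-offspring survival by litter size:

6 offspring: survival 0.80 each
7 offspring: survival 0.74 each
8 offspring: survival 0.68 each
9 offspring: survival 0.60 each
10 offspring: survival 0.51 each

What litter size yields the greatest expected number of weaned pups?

Expected weaned pups = c × s(c):
  c=6: 6 × 0.80 = 4.800
  c=7: 7 × 0.74 = 5.180
  c=8: 8 × 0.68 = 5.440
  c=9: 9 × 0.60 = 5.400
  c=10: 10 × 0.51 = 5.100
Maximum at c = 8 (5.440 weaned pups).

8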